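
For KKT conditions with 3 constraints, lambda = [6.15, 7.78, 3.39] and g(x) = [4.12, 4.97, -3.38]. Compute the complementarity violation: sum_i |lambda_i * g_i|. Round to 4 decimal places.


KKT complementary slackness check:
lambda_1 * g_1 = 6.15 * 4.12 = 25.338
lambda_2 * g_2 = 7.78 * 4.97 = 38.6666
lambda_3 * g_3 = 3.39 * -3.38 = -11.4582
Total violation = 25.338 + 38.6666 + 11.4582 = 75.4628


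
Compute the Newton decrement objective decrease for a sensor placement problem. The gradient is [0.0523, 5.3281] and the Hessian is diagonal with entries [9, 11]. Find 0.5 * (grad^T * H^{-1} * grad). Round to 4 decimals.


Step 1: H is diagonal, so H^(-1) * g = [0.0058, 0.4844].
Step 2: g^T H^(-1) g = sum_i g_i^2 / H_ii
  = (0.0523)^2/9 + (5.3281)^2/11
  = 0.0003 + 2.5808 = 2.5811
Step 3: Objective decrease = 0.5 * g^T H^(-1) g = 1.2905


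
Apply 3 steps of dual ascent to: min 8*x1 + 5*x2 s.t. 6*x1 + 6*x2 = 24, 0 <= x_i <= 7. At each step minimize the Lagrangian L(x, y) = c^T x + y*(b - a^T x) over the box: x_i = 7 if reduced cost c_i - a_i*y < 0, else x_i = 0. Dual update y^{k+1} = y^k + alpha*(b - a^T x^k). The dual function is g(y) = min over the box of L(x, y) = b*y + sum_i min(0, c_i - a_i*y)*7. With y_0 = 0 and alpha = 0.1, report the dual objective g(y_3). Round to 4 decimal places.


Dual ascent for LP: min 8*x1 + 5*x2, 6*x1 + 6*x2 = 24, 0 <= x_i <= 7
Step 1: y^k = 0.0, reduced costs: (8.0, 5.0)
  x^k = (0.0, 0.0), subgradient = b - a^T x = 24.0
  y^{k+1} = 0.0 + 0.1*24.0 = 2.4
Step 2: y^k = 2.4, reduced costs: (-6.4, -9.4)
  x^k = (7.0, 7.0), subgradient = b - a^T x = -60.0
  y^{k+1} = 2.4 + 0.1*-60.0 = -3.6
Step 3: y^k = -3.6, reduced costs: (29.6, 26.6)
  x^k = (0.0, 0.0), subgradient = b - a^T x = 24.0
  y^{k+1} = -3.6 + 0.1*24.0 = -1.2
Dual objective at y_3 = -1.2: reduced costs (15.2, 12.2), box minimizer x = (0.0, 0.0)
g(y_3) = b*y + (c1 - a1*y)*x1 + (c2 - a2*y)*x2 = 24*(-1.2) + 15.2*0.0 + 12.2*0.0 = -28.8 + 0.0 + 0.0 = -28.8


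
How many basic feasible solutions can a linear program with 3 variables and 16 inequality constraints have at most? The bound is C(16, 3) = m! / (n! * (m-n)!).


Each vertex corresponds to some choice of n active constraints out of m, so the number of vertices is at most C(m, n) = m! / (n!(m-n)!).
m = 16, n = 3
Numerator: 16 * 15 * 14
Denominator: 3! = 6
C(16, 3) = 560


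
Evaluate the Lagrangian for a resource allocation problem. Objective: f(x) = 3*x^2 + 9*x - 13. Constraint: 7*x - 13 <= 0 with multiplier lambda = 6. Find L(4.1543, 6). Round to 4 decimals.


Step 1: Evaluate f(x).
f(4.1543) = 3*4.1543^2 + 9*4.1543 - 13 = 76.1633
Step 2: Evaluate g(x).
g(4.1543) = 7*4.1543 - 13 = 16.0801
Step 3: Compute Lagrangian.
L = 76.1633 + 6*16.0801 = 172.6439


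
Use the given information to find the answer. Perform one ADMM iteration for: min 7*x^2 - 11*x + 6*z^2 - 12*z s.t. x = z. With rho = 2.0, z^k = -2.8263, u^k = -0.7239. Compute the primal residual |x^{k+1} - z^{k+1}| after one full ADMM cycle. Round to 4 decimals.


ADMM iteration with rho = 2.0, z^k = -2.8263, u^k = -0.7239
Step 1: x-update.
Minimize 7*x^2 - 11*x + (2.0/2)*(x + 2.8263 - 0.7239)^2
FOC: (2*7 + 2.0)*x = 11 + 2.0*(-2.8263 + 0.7239)
x^{k+1} = 0.4247
Step 2: z-update.
Minimize 6*z^2 - 12*z + (2.0/2)*(0.4247 - z - 0.7239)^2
FOC: (2*6 + 2.0)*z = 12 + 2.0*(0.4247 - 0.7239)
z^{k+1} = 0.8144
Step 3: u-update.
u^{k+1} = -0.7239 + 0.4247 - 0.8144 = -1.1136
Step 4: Primal residual = |0.4247 - 0.8144| = 0.3897


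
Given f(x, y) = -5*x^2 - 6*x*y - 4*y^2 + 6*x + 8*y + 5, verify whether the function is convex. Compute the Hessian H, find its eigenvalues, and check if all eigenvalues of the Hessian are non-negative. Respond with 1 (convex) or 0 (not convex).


The Hessian of f(x,y) = -5*x^2 - 6*x*y - 4*y^2 + 6*x + 8*y + 5 is:
H = [[-10, -6], [-6, -8]]
Trace = -10 - 8 = -18
Determinant = -10*-8 - (-6)^2 = 44
Discriminant = (-18)^2 - 4*44 = 148.0
Eigenvalues: lambda_1 = -15.0828, lambda_2 = -2.9172
The function is not convex.

0


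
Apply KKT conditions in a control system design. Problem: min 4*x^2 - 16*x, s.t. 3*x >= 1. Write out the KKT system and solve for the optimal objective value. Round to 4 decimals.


Step 1: Try lambda = 0 (constraint inactive).
Stationarity: 2*4*x - 16 = 0
x* = 16/(2*4) = 2.0
Check constraint: 3*2.0 = 6.0 >= 1 -- satisfied.
Step 2: Compute optimal value.
f(x*) = 4*2.0^2 - 16*2.0 = -16.0


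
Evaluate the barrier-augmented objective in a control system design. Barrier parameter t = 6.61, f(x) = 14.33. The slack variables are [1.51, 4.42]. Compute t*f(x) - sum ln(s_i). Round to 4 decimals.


Step 1: Compute log-barrier.
ln values: [0.4121, 1.4861]
phi = -(0.4121 + 1.4861) = -1.8982
Step 2: Compute augmented objective.
t*f(x) = 6.61*14.33 = 94.7213
Total = 94.7213 - 1.8982 = 92.8231


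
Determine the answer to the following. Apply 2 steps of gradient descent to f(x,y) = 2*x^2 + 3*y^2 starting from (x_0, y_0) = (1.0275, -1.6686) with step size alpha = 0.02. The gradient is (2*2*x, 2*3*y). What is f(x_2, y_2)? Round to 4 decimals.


Gradient descent on f(x,y) = 2*x^2 + 3*y^2.
Starting point: (1.0275, -1.6686), alpha = 0.02
Step 1: grad_x = 2*2*1.0275 = 4.11, grad_y = 2*3*-1.6686 = -10.0116
  x_1 = 1.0275 - 0.02*4.11 = 0.9453
  y_1 = -1.6686 - 0.02*-10.0116 = -1.4684
Step 2: grad_x = 2*2*0.9453 = 3.7812, grad_y = 2*3*-1.4684 = -8.8102
  x_2 = 0.9453 - 0.02*3.7812 = 0.8697
  y_2 = -1.4684 - 0.02*-8.8102 = -1.2922
f(0.8697, -1.2922) = 2*0.8697^2 + 3*(-1.2922)^2 = 6.5217


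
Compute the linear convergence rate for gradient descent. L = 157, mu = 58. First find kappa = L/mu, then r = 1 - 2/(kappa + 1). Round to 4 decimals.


Step 1: Compute the condition number.
kappa = L/mu = 157/58 = 2.7069
Step 2: Compute the convergence rate.
r = 1 - 2/(kappa + 1) = 1 - 2*mu/(L + mu) = (L - mu)/(L + mu) = 99/215 = 0.4605


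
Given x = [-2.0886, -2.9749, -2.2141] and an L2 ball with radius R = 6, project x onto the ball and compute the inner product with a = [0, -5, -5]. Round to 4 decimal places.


Step 1: Compute ||x|| (intermediates to 6 decimals).
||x|| = sqrt((-2.0886)^2 + (-2.9749)^2 + (-2.2141)^2) = 4.256115
Step 2: Project.
Since ||x|| <= R, proj = x (no scaling needed).
proj(x) = [-2.0886, -2.9749, -2.2141]
Step 3: Dot product.
a^T * proj(x) = 0*(-2.0886) - 5*(-2.9749) - 5*(-2.2141) = 25.945


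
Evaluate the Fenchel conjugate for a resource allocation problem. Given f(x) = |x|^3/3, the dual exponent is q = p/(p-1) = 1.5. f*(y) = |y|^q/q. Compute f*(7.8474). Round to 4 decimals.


The conjugate exponent q satisfies 1/p + 1/q = 1.
p = 3, so q = 3/(3 - 1) = 1.5
|y|^q = 7.8474^1.5 = 21.9831
f*(7.8474) = 21.9831 / 1.5 = 14.6554


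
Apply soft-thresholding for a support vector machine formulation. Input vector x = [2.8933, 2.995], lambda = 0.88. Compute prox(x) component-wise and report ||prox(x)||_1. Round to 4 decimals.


Soft-thresholding with lambda = 0.88:
prox(2.8933) = sign(2.8933)*max(|2.8933| - 0.88, 0) = 2.0133
prox(2.995) = sign(2.995)*max(|2.995| - 0.88, 0) = 2.115
prox(x) = [2.0133, 2.115]
||prox(x)||_1 = 2.0133 + 2.115 = 4.1283


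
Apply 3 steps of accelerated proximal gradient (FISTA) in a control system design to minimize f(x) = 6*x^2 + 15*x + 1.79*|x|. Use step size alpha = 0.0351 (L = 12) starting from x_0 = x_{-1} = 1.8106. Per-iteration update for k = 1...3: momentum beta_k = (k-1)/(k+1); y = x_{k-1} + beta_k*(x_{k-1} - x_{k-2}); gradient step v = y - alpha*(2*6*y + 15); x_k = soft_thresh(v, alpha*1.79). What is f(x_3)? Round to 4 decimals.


FISTA on f(x) = 6*x^2 + 15*x + 1.79*|x|
L = 12, alpha = 0.0351
Iteration 1: beta = 0.0, y = 1.8106 + 0.0*(1.8106 - 1.8106) = 1.8106
  grad(y) = 36.7272, v = y - alpha*grad = 0.5215
  prox(v) = soft_thresh(0.5215, 0.0628) = 0.4586
Iteration 2: beta = 0.3333, y = 0.4586 + 0.3333*(0.4586 - 1.8106) = 0.008
  grad(y) = 15.0959, v = y - alpha*grad = -0.5219
  prox(v) = soft_thresh(-0.5219, 0.0628) = -0.459
Iteration 3: beta = 0.5, y = -0.459 + 0.5*(-0.459 - 0.4586) = -0.9179
  grad(y) = 3.9853, v = y - alpha*grad = -1.0578
  prox(v) = soft_thresh(-1.0578, 0.0628) = -0.9949
f(x_3) = 6*(-0.9949)^2 + 15*(-0.9949) + 1.79*|-0.9949| = -7.2037


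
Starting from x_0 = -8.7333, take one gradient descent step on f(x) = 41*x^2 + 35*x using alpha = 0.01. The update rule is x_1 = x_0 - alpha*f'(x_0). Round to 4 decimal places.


We compute the gradient at x_0 and apply the update.
f'(x) = 82*x + 35
f'(-8.7333) = 82*-8.7333 + 35 = -681.1306
x_1 = -8.7333 - 0.01*-681.1306 = -1.922


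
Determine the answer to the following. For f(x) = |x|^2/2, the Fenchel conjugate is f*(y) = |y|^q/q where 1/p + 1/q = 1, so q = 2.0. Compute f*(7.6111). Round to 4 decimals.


The conjugate exponent q satisfies 1/p + 1/q = 1.
p = 2, so q = 2/(2 - 1) = 2.0
|y|^q = 7.6111^2.0 = 57.9288
f*(7.6111) = 57.9288 / 2.0 = 28.9644


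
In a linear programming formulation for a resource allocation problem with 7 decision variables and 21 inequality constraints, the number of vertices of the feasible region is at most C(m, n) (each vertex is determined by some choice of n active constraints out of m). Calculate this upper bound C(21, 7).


Each vertex corresponds to some choice of n active constraints out of m, so the number of vertices is at most C(m, n) = m! / (n!(m-n)!).
m = 21, n = 7
Numerator: 21 * 20 * 19 * 18 * 17 * 16 * 15
Denominator: 7! = 5040
C(21, 7) = 116280


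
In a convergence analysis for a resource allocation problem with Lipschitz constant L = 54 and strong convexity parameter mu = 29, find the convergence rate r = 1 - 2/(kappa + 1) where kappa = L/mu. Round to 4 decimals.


Step 1: Compute the condition number.
kappa = L/mu = 54/29 = 1.8621
Step 2: Compute the convergence rate.
r = 1 - 2/(kappa + 1) = 1 - 2*mu/(L + mu) = (L - mu)/(L + mu) = 25/83 = 0.3012


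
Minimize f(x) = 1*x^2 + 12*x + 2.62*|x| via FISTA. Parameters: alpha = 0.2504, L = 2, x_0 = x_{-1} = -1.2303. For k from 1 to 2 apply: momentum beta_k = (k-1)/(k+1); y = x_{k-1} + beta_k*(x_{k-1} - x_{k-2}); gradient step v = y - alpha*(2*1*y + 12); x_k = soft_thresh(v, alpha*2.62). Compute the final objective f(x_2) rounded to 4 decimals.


FISTA on f(x) = 1*x^2 + 12*x + 2.62*|x|
L = 2, alpha = 0.2504
Iteration 1: beta = 0.0, y = -1.2303 + 0.0*(-1.2303 + 1.2303) = -1.2303
  grad(y) = 9.5394, v = y - alpha*grad = -3.619
  prox(v) = soft_thresh(-3.619, 0.656) = -2.9629
Iteration 2: beta = 0.3333, y = -2.9629 + 0.3333*(-2.9629 + 1.2303) = -3.5405
  grad(y) = 4.9191, v = y - alpha*grad = -4.7722
  prox(v) = soft_thresh(-4.7722, 0.656) = -4.1161
f(x_2) = 1*(-4.1161)^2 + 12*(-4.1161) + 2.62*|-4.1161| = -21.6668


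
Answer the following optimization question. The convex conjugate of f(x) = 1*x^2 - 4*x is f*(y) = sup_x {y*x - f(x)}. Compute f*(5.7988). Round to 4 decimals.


f*(y) = sup_x {y*x - a*x^2 - b*x} = sup_x {(y-b)*x - a*x^2}
FOC: (y - b) - 2a*x = 0 => x* = (y - b)/(2a)
x* = (5.7988 + 4)/(2*1) = 4.8994
f*(5.7988) = (y-b)^2/(4a) = (5.7988 + 4)^2/(4*1)
= 96.0165/4 = 24.0041


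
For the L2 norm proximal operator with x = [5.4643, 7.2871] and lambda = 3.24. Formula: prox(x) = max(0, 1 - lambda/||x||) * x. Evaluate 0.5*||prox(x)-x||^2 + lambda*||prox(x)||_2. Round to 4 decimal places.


Step 1: Compute ||x||.
||x|| = 9.1083
Step 2: Compute scaling factor.
scale = max(0, 1 - 3.24/9.1083) = 0.6443
Step 3: prox(x) = [3.5205, 4.6949]
||prox(x)|| = 5.8683
Step 4: Proximal objective.
0.5*||prox-x||^2 = 5.2488
lambda*||prox|| = 19.0133
Total = 24.262


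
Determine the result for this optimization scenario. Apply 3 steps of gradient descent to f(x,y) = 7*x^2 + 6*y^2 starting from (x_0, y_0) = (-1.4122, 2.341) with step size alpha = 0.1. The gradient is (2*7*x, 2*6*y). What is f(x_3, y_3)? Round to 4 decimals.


Gradient descent on f(x,y) = 7*x^2 + 6*y^2.
Starting point: (-1.4122, 2.341), alpha = 0.1
Step 1: grad_x = 2*7*-1.4122 = -19.7708, grad_y = 2*6*2.341 = 28.092
  x_1 = -1.4122 - 0.1*-19.7708 = 0.5649
  y_1 = 2.341 - 0.1*28.092 = -0.4682
Step 2: grad_x = 2*7*0.5649 = 7.9083, grad_y = 2*6*-0.4682 = -5.6184
  x_2 = 0.5649 - 0.1*7.9083 = -0.226
  y_2 = -0.4682 - 0.1*-5.6184 = 0.0936
Step 3: grad_x = 2*7*-0.226 = -3.1633, grad_y = 2*6*0.0936 = 1.1237
  x_3 = -0.226 - 0.1*-3.1633 = 0.0904
  y_3 = 0.0936 - 0.1*1.1237 = -0.0187
f(0.0904, -0.0187) = 7*0.0904^2 + 6*(-0.0187)^2 = 0.0593


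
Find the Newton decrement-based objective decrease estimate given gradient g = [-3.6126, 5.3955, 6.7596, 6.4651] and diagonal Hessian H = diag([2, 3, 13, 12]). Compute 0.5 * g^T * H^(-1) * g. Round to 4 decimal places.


Step 1: H is diagonal, so H^(-1) * g = [-1.8063, 1.7985, 0.52, 0.5388].
Step 2: g^T H^(-1) g = sum_i g_i^2 / H_ii
  = (-3.6126)^2/2 + (5.3955)^2/3 + (6.7596)^2/13 + (6.4651)^2/12
  = 6.5254 + 9.7038 + 3.5148 + 3.4831 = 23.2272
Step 3: Objective decrease = 0.5 * g^T H^(-1) g = 11.6136


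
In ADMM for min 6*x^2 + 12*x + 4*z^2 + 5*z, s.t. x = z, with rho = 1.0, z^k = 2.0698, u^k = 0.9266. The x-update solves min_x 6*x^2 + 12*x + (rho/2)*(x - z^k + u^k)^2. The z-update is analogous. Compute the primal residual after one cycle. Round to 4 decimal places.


ADMM iteration with rho = 1.0, z^k = 2.0698, u^k = 0.9266
Step 1: x-update.
Minimize 6*x^2 + 12*x + (1.0/2)*(x - 2.0698 + 0.9266)^2
FOC: (2*6 + 1.0)*x = -12 + 1.0*(2.0698 - 0.9266)
x^{k+1} = -0.8351
Step 2: z-update.
Minimize 4*z^2 + 5*z + (1.0/2)*(-0.8351 - z + 0.9266)^2
FOC: (2*4 + 1.0)*z = -5 + 1.0*(-0.8351 + 0.9266)
z^{k+1} = -0.5454
Step 3: u-update.
u^{k+1} = 0.9266 - 0.8351 + 0.5454 = 0.6369
Step 4: Primal residual = |-0.8351 + 0.5454| = 0.2897


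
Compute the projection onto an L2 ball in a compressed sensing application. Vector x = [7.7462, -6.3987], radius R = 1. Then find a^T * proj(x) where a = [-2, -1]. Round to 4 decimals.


Step 1: Compute ||x|| (intermediates to 6 decimals).
||x|| = sqrt(7.7462^2 + (-6.3987)^2) = 10.047237
Step 2: Project.
Since ||x|| > R, scale = R/||x|| = 1/10.047237 = 0.09953, proj(x) = scale * x
proj(x) = [0.770979, -0.636863]
Step 3: Dot product.
a^T * proj(x) = -2*0.770979 - 1*(-0.636863) = -0.9051


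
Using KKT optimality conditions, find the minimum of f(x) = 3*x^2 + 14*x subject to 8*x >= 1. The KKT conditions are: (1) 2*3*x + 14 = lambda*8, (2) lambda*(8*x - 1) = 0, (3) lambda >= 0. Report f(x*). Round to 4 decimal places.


Step 1: Try lambda = 0 (constraint inactive).
x_unc = -14/(2*3) = -2.3333
Check: 8*-2.3333 = -18.6664 < 1 -- violated!
Step 2: Constraint must be active: 8*x = 1
x* = 1/8 = 0.125
lambda = (2*3*0.125 + 14)/8 = 1.8438
Step 3: Compute optimal value.
f(x*) = 3*0.125^2 + 14*0.125 = 1.7969


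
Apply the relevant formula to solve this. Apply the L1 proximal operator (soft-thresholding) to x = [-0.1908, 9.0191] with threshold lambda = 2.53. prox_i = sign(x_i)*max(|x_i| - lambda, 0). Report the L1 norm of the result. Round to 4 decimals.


Soft-thresholding with lambda = 2.53:
prox(-0.1908) = sign(-0.1908)*max(|-0.1908| - 2.53, 0) = 0.0
prox(9.0191) = sign(9.0191)*max(|9.0191| - 2.53, 0) = 6.4891
prox(x) = [0.0, 6.4891]
||prox(x)||_1 = 0.0 + 6.4891 = 6.4891


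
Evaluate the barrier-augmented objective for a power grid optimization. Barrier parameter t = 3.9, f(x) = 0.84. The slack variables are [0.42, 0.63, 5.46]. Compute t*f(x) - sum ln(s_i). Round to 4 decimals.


Step 1: Compute log-barrier.
ln values: [-0.8675, -0.462, 1.6974]
phi = -(-0.8675 - 0.462 + 1.6974) = -0.3679
Step 2: Compute augmented objective.
t*f(x) = 3.9*0.84 = 3.276
Total = 3.276 - 0.3679 = 2.9081


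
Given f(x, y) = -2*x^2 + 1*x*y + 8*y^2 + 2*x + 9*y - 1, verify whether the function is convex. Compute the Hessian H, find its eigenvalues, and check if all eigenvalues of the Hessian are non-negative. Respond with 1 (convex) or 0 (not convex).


The Hessian of f(x,y) = -2*x^2 + 1*x*y + 8*y^2 + 2*x + 9*y - 1 is:
H = [[-4, 1], [1, 16]]
Trace = -4 + 16 = 12
Determinant = -4*16 - (1)^2 = -65
Discriminant = (12)^2 - 4*-65 = 404.0
Eigenvalues: lambda_1 = -4.0499, lambda_2 = 16.0499
The function is not convex.

0


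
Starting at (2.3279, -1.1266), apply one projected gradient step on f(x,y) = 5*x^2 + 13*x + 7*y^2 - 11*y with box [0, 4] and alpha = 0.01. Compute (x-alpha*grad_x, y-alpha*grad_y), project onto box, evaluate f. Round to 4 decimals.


Step 1: Compute gradient at (2.3279, -1.1266).
grad_x = 2*5*2.3279 + 13 = 36.279
grad_y = 2*7*-1.1266 - 11 = -26.7724
Step 2: Gradient step.
x_raw = 2.3279 - 0.01*36.279 = 1.9651
y_raw = -1.1266 - 0.01*-26.7724 = -0.8589
Step 3: Project onto [0, 4].
x_proj = clip(1.9651) = 1.9651
y_proj = clip(-0.8589) = 0.0
Step 4: Evaluate f.
f(1.9651, 0.0) = 44.8547


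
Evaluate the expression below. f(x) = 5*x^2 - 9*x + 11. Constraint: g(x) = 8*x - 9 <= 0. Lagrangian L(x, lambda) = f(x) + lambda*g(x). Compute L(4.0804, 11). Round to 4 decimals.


Step 1: Evaluate f(x).
f(4.0804) = 5*4.0804^2 - 9*4.0804 + 11 = 57.5247
Step 2: Evaluate g(x).
g(4.0804) = 8*4.0804 - 9 = 23.6432
Step 3: Compute Lagrangian.
L = 57.5247 + 11*23.6432 = 317.5999


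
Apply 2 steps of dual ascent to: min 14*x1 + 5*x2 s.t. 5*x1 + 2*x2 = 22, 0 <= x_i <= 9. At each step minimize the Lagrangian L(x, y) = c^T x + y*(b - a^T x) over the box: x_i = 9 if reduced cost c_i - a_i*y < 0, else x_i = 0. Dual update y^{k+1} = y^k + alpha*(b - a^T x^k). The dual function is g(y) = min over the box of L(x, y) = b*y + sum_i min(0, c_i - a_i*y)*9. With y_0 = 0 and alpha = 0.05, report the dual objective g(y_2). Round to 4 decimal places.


Dual ascent for LP: min 14*x1 + 5*x2, 5*x1 + 2*x2 = 22, 0 <= x_i <= 9
Step 1: y^k = 0.0, reduced costs: (14.0, 5.0)
  x^k = (0.0, 0.0), subgradient = b - a^T x = 22.0
  y^{k+1} = 0.0 + 0.05*22.0 = 1.1
Step 2: y^k = 1.1, reduced costs: (8.5, 2.8)
  x^k = (0.0, 0.0), subgradient = b - a^T x = 22.0
  y^{k+1} = 1.1 + 0.05*22.0 = 2.2
Dual objective at y_2 = 2.2: reduced costs (3.0, 0.6), box minimizer x = (0.0, 0.0)
g(y_2) = b*y + (c1 - a1*y)*x1 + (c2 - a2*y)*x2 = 22*2.2 + 3.0*0.0 + 0.6*0.0 = 48.4 + 0.0 + 0.0 = 48.4


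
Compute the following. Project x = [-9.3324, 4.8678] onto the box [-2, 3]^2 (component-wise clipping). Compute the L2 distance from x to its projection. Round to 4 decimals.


Project each component onto [-2, 3].
clip(-9.3324) = -2.0, clip(4.8678) = 3.0
Projection = [-2.0, 3.0]
Squared diffs: [53.7641, 3.4887]
Distance = sqrt(57.2528) = 7.5666


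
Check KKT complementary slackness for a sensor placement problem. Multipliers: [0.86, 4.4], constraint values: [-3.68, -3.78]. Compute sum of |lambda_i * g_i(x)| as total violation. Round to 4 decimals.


KKT complementary slackness check:
lambda_1 * g_1 = 0.86 * -3.68 = -3.1648
lambda_2 * g_2 = 4.4 * -3.78 = -16.632
Total violation = 3.1648 + 16.632 = 19.7968


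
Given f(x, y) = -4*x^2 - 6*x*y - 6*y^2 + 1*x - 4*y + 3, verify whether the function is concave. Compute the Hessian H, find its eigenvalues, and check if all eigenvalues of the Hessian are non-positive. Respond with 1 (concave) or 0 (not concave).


The Hessian of f(x,y) = -4*x^2 - 6*x*y - 6*y^2 + 1*x - 4*y + 3 is:
H = [[-8, -6], [-6, -12]]
Trace = -8 - 12 = -20
Determinant = -8*-12 - (-6)^2 = 60
Discriminant = (-20)^2 - 4*60 = 160.0
Eigenvalues: lambda_1 = -16.3246, lambda_2 = -3.6754
The function is concave.

1


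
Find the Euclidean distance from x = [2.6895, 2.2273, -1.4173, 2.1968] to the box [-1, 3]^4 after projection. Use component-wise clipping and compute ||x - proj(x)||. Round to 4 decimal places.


Project each component onto [-1, 3].
clip(2.6895) = 2.6895, clip(2.2273) = 2.2273, clip(-1.4173) = -1.0, clip(2.1968) = 2.1968
Projection = [2.6895, 2.2273, -1.0, 2.1968]
Squared diffs: [0.0, 0.0, 0.1741, 0.0]
Distance = sqrt(0.1741) = 0.4173


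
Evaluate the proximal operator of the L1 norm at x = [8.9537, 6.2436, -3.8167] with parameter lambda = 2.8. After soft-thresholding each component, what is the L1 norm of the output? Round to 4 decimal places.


Soft-thresholding with lambda = 2.8:
prox(8.9537) = sign(8.9537)*max(|8.9537| - 2.8, 0) = 6.1537
prox(6.2436) = sign(6.2436)*max(|6.2436| - 2.8, 0) = 3.4436
prox(-3.8167) = sign(-3.8167)*max(|-3.8167| - 2.8, 0) = -1.0167
prox(x) = [6.1537, 3.4436, -1.0167]
||prox(x)||_1 = 6.1537 + 3.4436 + 1.0167 = 10.614


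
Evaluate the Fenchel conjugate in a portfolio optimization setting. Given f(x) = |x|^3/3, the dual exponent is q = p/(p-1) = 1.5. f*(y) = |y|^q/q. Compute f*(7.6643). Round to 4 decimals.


The conjugate exponent q satisfies 1/p + 1/q = 1.
p = 3, so q = 3/(3 - 1) = 1.5
|y|^q = 7.6643^1.5 = 21.2182
f*(7.6643) = 21.2182 / 1.5 = 14.1455


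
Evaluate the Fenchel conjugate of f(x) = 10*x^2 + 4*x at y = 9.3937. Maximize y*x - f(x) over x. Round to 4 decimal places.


f*(y) = sup_x {y*x - a*x^2 - b*x} = sup_x {(y-b)*x - a*x^2}
FOC: (y - b) - 2a*x = 0 => x* = (y - b)/(2a)
x* = (9.3937 - 4)/(2*10) = 0.2697
f*(9.3937) = (y-b)^2/(4a) = (9.3937 - 4)^2/(4*10)
= 29.092/40 = 0.7273


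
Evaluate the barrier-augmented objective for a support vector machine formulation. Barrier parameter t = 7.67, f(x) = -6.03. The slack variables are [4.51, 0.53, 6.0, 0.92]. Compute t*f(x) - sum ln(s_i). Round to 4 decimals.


Step 1: Compute log-barrier.
ln values: [1.5063, -0.6349, 1.7918, -0.0834]
phi = -(1.5063 - 0.6349 + 1.7918 - 0.0834) = -2.5798
Step 2: Compute augmented objective.
t*f(x) = 7.67*-6.03 = -46.2501
Total = -46.2501 - 2.5798 = -48.8299


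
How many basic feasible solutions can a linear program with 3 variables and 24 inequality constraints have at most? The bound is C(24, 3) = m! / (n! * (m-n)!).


Each vertex corresponds to some choice of n active constraints out of m, so the number of vertices is at most C(m, n) = m! / (n!(m-n)!).
m = 24, n = 3
Numerator: 24 * 23 * 22
Denominator: 3! = 6
C(24, 3) = 2024


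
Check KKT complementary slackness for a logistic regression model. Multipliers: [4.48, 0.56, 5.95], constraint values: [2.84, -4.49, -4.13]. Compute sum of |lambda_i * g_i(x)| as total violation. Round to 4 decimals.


KKT complementary slackness check:
lambda_1 * g_1 = 4.48 * 2.84 = 12.7232
lambda_2 * g_2 = 0.56 * -4.49 = -2.5144
lambda_3 * g_3 = 5.95 * -4.13 = -24.5735
Total violation = 12.7232 + 2.5144 + 24.5735 = 39.8111


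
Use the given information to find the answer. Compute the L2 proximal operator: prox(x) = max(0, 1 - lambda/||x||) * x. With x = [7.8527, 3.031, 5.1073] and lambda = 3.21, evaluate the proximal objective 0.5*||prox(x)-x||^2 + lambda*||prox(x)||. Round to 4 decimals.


Step 1: Compute ||x||.
||x|| = 9.8456
Step 2: Compute scaling factor.
scale = max(0, 1 - 3.21/9.8456) = 0.674
Step 3: prox(x) = [5.2925, 2.0428, 3.4422]
||prox(x)|| = 6.6356
Step 4: Proximal objective.
0.5*||prox-x||^2 = 5.1521
lambda*||prox|| = 21.3003
Total = 26.4524


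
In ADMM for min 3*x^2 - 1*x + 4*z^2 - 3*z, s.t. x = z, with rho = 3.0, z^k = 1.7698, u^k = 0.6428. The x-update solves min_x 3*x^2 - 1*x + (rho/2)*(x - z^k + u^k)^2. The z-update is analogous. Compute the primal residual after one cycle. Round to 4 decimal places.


ADMM iteration with rho = 3.0, z^k = 1.7698, u^k = 0.6428
Step 1: x-update.
Minimize 3*x^2 - 1*x + (3.0/2)*(x - 1.7698 + 0.6428)^2
FOC: (2*3 + 3.0)*x = 1 + 3.0*(1.7698 - 0.6428)
x^{k+1} = 0.4868
Step 2: z-update.
Minimize 4*z^2 - 3*z + (3.0/2)*(0.4868 - z + 0.6428)^2
FOC: (2*4 + 3.0)*z = 3 + 3.0*(0.4868 + 0.6428)
z^{k+1} = 0.5808
Step 3: u-update.
u^{k+1} = 0.6428 + 0.4868 - 0.5808 = 0.5488
Step 4: Primal residual = |0.4868 - 0.5808| = 0.094


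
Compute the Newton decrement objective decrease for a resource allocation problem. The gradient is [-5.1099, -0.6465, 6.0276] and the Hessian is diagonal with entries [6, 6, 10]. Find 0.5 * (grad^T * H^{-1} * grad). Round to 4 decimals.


Step 1: H is diagonal, so H^(-1) * g = [-0.8517, -0.1078, 0.6028].
Step 2: g^T H^(-1) g = sum_i g_i^2 / H_ii
  = (-5.1099)^2/6 + (-0.6465)^2/6 + (6.0276)^2/10
  = 4.3518 + 0.0697 + 3.6332 = 8.0547
Step 3: Objective decrease = 0.5 * g^T H^(-1) g = 4.0274


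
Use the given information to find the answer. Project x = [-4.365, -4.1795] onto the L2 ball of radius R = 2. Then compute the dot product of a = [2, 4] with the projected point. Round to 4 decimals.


Step 1: Compute ||x|| (intermediates to 6 decimals).
||x|| = sqrt((-4.365)^2 + (-4.1795)^2) = 6.043298
Step 2: Project.
Since ||x|| > R, scale = R/||x|| = 2/6.043298 = 0.330945, proj(x) = scale * x
proj(x) = [-1.444575, -1.383185]
Step 3: Dot product.
a^T * proj(x) = 2*(-1.444575) + 4*(-1.383185) = -8.4219


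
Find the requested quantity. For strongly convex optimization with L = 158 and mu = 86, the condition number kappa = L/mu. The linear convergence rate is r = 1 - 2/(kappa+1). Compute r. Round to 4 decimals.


Step 1: Compute the condition number.
kappa = L/mu = 158/86 = 1.8372
Step 2: Compute the convergence rate.
r = 1 - 2/(kappa + 1) = 1 - 2*mu/(L + mu) = (L - mu)/(L + mu) = 72/244 = 0.2951


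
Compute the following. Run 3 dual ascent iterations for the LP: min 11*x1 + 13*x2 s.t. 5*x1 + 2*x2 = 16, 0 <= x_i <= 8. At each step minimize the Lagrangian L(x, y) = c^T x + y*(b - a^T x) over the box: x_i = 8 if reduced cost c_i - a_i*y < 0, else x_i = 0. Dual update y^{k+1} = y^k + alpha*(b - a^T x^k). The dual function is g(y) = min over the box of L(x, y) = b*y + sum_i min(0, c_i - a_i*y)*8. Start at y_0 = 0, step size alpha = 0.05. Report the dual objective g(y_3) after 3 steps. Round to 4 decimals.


Dual ascent for LP: min 11*x1 + 13*x2, 5*x1 + 2*x2 = 16, 0 <= x_i <= 8
Step 1: y^k = 0.0, reduced costs: (11.0, 13.0)
  x^k = (0.0, 0.0), subgradient = b - a^T x = 16.0
  y^{k+1} = 0.0 + 0.05*16.0 = 0.8
Step 2: y^k = 0.8, reduced costs: (7.0, 11.4)
  x^k = (0.0, 0.0), subgradient = b - a^T x = 16.0
  y^{k+1} = 0.8 + 0.05*16.0 = 1.6
Step 3: y^k = 1.6, reduced costs: (3.0, 9.8)
  x^k = (0.0, 0.0), subgradient = b - a^T x = 16.0
  y^{k+1} = 1.6 + 0.05*16.0 = 2.4
Dual objective at y_3 = 2.4: reduced costs (-1.0, 8.2), box minimizer x = (8.0, 0.0)
g(y_3) = b*y + (c1 - a1*y)*x1 + (c2 - a2*y)*x2 = 16*2.4 + (-1.0)*8.0 + 8.2*0.0 = 38.4 - 8.0 + 0.0 = 30.4


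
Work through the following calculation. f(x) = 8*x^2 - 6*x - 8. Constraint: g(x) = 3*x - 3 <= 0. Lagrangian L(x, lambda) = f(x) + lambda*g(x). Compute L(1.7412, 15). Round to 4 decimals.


Step 1: Evaluate f(x).
f(1.7412) = 8*1.7412^2 - 6*1.7412 - 8 = 5.807
Step 2: Evaluate g(x).
g(1.7412) = 3*1.7412 - 3 = 2.2236
Step 3: Compute Lagrangian.
L = 5.807 + 15*2.2236 = 39.161


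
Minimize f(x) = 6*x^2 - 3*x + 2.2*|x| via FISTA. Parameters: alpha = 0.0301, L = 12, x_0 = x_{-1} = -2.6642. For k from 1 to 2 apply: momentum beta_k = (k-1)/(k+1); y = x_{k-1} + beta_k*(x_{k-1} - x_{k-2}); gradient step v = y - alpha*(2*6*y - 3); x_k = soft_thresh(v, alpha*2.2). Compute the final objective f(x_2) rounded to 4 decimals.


FISTA on f(x) = 6*x^2 - 3*x + 2.2*|x|
L = 12, alpha = 0.0301
Iteration 1: beta = 0.0, y = -2.6642 + 0.0*(-2.6642 + 2.6642) = -2.6642
  grad(y) = -34.9704, v = y - alpha*grad = -1.6116
  prox(v) = soft_thresh(-1.6116, 0.0662) = -1.5454
Iteration 2: beta = 0.3333, y = -1.5454 + 0.3333*(-1.5454 + 2.6642) = -1.1724
  grad(y) = -17.0691, v = y - alpha*grad = -0.6586
  prox(v) = soft_thresh(-0.6586, 0.0662) = -0.5924
f(x_2) = 6*(-0.5924)^2 - 3*(-0.5924) + 2.2*|-0.5924| = 5.1864


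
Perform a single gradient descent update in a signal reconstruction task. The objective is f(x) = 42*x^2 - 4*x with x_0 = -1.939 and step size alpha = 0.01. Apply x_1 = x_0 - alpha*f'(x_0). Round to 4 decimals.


We compute the gradient at x_0 and apply the update.
f'(x) = 84*x - 4
f'(-1.939) = 84*-1.939 - 4 = -166.876
x_1 = -1.939 - 0.01*-166.876 = -0.2702


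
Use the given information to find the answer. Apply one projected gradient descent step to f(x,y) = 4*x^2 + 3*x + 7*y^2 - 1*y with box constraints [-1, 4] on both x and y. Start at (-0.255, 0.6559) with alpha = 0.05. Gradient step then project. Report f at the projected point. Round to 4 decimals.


Step 1: Compute gradient at (-0.255, 0.6559).
grad_x = 2*4*-0.255 + 3 = 0.96
grad_y = 2*7*0.6559 - 1 = 8.1826
Step 2: Gradient step.
x_raw = -0.255 - 0.05*0.96 = -0.303
y_raw = 0.6559 - 0.05*8.1826 = 0.2468
Step 3: Project onto [-1, 4].
x_proj = clip(-0.303) = -0.303
y_proj = clip(0.2468) = 0.2468
Step 4: Evaluate f.
f(-0.303, 0.2468) = -0.3623


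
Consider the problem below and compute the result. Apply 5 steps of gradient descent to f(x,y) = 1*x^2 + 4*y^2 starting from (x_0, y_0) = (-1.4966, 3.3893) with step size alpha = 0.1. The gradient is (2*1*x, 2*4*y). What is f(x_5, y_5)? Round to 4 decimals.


Gradient descent on f(x,y) = 1*x^2 + 4*y^2.
Starting point: (-1.4966, 3.3893), alpha = 0.1
Step 1: grad_x = 2*1*-1.4966 = -2.9932, grad_y = 2*4*3.3893 = 27.1144
  x_1 = -1.4966 - 0.1*-2.9932 = -1.1973
  y_1 = 3.3893 - 0.1*27.1144 = 0.6779
Step 2: grad_x = 2*1*-1.1973 = -2.3946, grad_y = 2*4*0.6779 = 5.4229
  x_2 = -1.1973 - 0.1*-2.3946 = -0.9578
  y_2 = 0.6779 - 0.1*5.4229 = 0.1356
Step 3: grad_x = 2*1*-0.9578 = -1.9156, grad_y = 2*4*0.1356 = 1.0846
  x_3 = -0.9578 - 0.1*-1.9156 = -0.7663
  y_3 = 0.1356 - 0.1*1.0846 = 0.0271
Step 4: grad_x = 2*1*-0.7663 = -1.5325, grad_y = 2*4*0.0271 = 0.2169
  x_4 = -0.7663 - 0.1*-1.5325 = -0.613
  y_4 = 0.0271 - 0.1*0.2169 = 0.0054
Step 5: grad_x = 2*1*-0.613 = -1.226, grad_y = 2*4*0.0054 = 0.0434
  x_5 = -0.613 - 0.1*-1.226 = -0.4904
  y_5 = 0.0054 - 0.1*0.0434 = 0.0011
f(-0.4904, 0.0011) = 1*(-0.4904)^2 + 4*0.0011^2 = 0.2405


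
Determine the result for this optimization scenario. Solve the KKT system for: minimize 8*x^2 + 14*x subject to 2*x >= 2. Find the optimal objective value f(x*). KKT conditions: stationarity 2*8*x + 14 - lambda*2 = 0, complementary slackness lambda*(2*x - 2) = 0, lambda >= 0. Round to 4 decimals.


Step 1: Try lambda = 0 (constraint inactive).
x_unc = -14/(2*8) = -0.875
Check: 2*-0.875 = -1.75 < 2 -- violated!
Step 2: Constraint must be active: 2*x = 2
x* = 2/2 = 1.0
lambda = (2*8*1.0 + 14)/2 = 15.0
Step 3: Compute optimal value.
f(x*) = 8*1.0^2 + 14*1.0 = 22.0


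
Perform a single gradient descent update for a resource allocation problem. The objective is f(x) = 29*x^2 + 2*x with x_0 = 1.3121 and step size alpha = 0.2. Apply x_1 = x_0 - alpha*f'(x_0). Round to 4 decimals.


We compute the gradient at x_0 and apply the update.
f'(x) = 58*x + 2
f'(1.3121) = 58*1.3121 + 2 = 78.1018
x_1 = 1.3121 - 0.2*78.1018 = -14.3083


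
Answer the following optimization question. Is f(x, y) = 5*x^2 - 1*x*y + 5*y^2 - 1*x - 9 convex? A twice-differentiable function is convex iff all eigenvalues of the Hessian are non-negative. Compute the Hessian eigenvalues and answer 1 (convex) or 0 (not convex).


The Hessian of f(x,y) = 5*x^2 - 1*x*y + 5*y^2 - 1*x - 9 is:
H = [[10, -1], [-1, 10]]
Trace = 10 + 10 = 20
Determinant = 10*10 - (-1)^2 = 99
Discriminant = (20)^2 - 4*99 = 4.0
Eigenvalues: lambda_1 = 9.0, lambda_2 = 11.0
The function is convex.

1


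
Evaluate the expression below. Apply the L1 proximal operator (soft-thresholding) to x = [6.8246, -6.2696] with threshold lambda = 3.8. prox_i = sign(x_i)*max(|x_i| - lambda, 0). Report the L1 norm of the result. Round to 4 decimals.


Soft-thresholding with lambda = 3.8:
prox(6.8246) = sign(6.8246)*max(|6.8246| - 3.8, 0) = 3.0246
prox(-6.2696) = sign(-6.2696)*max(|-6.2696| - 3.8, 0) = -2.4696
prox(x) = [3.0246, -2.4696]
||prox(x)||_1 = 3.0246 + 2.4696 = 5.4942


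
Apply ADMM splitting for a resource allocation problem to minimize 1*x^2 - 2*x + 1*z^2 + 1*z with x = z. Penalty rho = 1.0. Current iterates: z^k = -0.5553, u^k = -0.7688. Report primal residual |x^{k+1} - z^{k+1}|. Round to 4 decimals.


ADMM iteration with rho = 1.0, z^k = -0.5553, u^k = -0.7688
Step 1: x-update.
Minimize 1*x^2 - 2*x + (1.0/2)*(x + 0.5553 - 0.7688)^2
FOC: (2*1 + 1.0)*x = 2 + 1.0*(-0.5553 + 0.7688)
x^{k+1} = 0.7378
Step 2: z-update.
Minimize 1*z^2 + 1*z + (1.0/2)*(0.7378 - z - 0.7688)^2
FOC: (2*1 + 1.0)*z = -1 + 1.0*(0.7378 - 0.7688)
z^{k+1} = -0.3437
Step 3: u-update.
u^{k+1} = -0.7688 + 0.7378 + 0.3437 = 0.3127
Step 4: Primal residual = |0.7378 + 0.3437| = 1.0815


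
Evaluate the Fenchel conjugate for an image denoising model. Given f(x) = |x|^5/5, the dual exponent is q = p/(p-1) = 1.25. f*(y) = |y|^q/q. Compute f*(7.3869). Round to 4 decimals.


The conjugate exponent q satisfies 1/p + 1/q = 1.
p = 5, so q = 5/(5 - 1) = 1.25
|y|^q = 7.3869^1.25 = 12.1781
f*(7.3869) = 12.1781 / 1.25 = 9.7424


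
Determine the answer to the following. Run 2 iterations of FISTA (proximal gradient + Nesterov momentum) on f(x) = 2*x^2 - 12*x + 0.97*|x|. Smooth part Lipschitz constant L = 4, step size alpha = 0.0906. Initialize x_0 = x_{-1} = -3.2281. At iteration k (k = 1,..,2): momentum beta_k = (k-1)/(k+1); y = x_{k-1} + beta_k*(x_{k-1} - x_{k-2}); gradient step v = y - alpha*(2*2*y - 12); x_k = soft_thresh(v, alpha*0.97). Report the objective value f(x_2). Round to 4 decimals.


FISTA on f(x) = 2*x^2 - 12*x + 0.97*|x|
L = 4, alpha = 0.0906
Iteration 1: beta = 0.0, y = -3.2281 + 0.0*(-3.2281 + 3.2281) = -3.2281
  grad(y) = -24.9124, v = y - alpha*grad = -0.971
  prox(v) = soft_thresh(-0.971, 0.0879) = -0.8832
Iteration 2: beta = 0.3333, y = -0.8832 + 0.3333*(-0.8832 + 3.2281) = -0.1015
  grad(y) = -12.406, v = y - alpha*grad = 1.0225
  prox(v) = soft_thresh(1.0225, 0.0879) = 0.9346
f(x_2) = 2*0.9346^2 - 12*0.9346 + 0.97*|0.9346| = -8.5617


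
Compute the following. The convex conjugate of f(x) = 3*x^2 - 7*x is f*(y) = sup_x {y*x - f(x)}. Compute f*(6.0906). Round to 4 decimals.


f*(y) = sup_x {y*x - a*x^2 - b*x} = sup_x {(y-b)*x - a*x^2}
FOC: (y - b) - 2a*x = 0 => x* = (y - b)/(2a)
x* = (6.0906 + 7)/(2*3) = 2.1818
f*(6.0906) = (y-b)^2/(4a) = (6.0906 + 7)^2/(4*3)
= 171.3638/12 = 14.2803


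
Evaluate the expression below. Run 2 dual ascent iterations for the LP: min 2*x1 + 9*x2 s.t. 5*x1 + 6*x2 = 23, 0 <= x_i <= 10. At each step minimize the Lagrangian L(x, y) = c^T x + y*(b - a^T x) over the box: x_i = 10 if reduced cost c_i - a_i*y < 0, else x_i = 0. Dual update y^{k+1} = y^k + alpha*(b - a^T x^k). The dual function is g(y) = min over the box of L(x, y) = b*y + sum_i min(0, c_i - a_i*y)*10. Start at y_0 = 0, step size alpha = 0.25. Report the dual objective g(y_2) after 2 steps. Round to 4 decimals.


Dual ascent for LP: min 2*x1 + 9*x2, 5*x1 + 6*x2 = 23, 0 <= x_i <= 10
Step 1: y^k = 0.0, reduced costs: (2.0, 9.0)
  x^k = (0.0, 0.0), subgradient = b - a^T x = 23.0
  y^{k+1} = 0.0 + 0.25*23.0 = 5.75
Step 2: y^k = 5.75, reduced costs: (-26.75, -25.5)
  x^k = (10.0, 10.0), subgradient = b - a^T x = -87.0
  y^{k+1} = 5.75 + 0.25*-87.0 = -16.0
Dual objective at y_2 = -16.0: reduced costs (82.0, 105.0), box minimizer x = (0.0, 0.0)
g(y_2) = b*y + (c1 - a1*y)*x1 + (c2 - a2*y)*x2 = 23*(-16.0) + 82.0*0.0 + 105.0*0.0 = -368.0 + 0.0 + 0.0 = -368.0


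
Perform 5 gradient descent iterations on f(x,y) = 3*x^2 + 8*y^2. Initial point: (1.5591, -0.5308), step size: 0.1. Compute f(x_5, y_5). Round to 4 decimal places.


Gradient descent on f(x,y) = 3*x^2 + 8*y^2.
Starting point: (1.5591, -0.5308), alpha = 0.1
Step 1: grad_x = 2*3*1.5591 = 9.3546, grad_y = 2*8*-0.5308 = -8.4928
  x_1 = 1.5591 - 0.1*9.3546 = 0.6236
  y_1 = -0.5308 - 0.1*-8.4928 = 0.3185
Step 2: grad_x = 2*3*0.6236 = 3.7418, grad_y = 2*8*0.3185 = 5.0957
  x_2 = 0.6236 - 0.1*3.7418 = 0.2495
  y_2 = 0.3185 - 0.1*5.0957 = -0.1911
Step 3: grad_x = 2*3*0.2495 = 1.4967, grad_y = 2*8*-0.1911 = -3.0574
  x_3 = 0.2495 - 0.1*1.4967 = 0.0998
  y_3 = -0.1911 - 0.1*-3.0574 = 0.1147
Step 4: grad_x = 2*3*0.0998 = 0.5987, grad_y = 2*8*0.1147 = 1.8344
  x_4 = 0.0998 - 0.1*0.5987 = 0.0399
  y_4 = 0.1147 - 0.1*1.8344 = -0.0688
Step 5: grad_x = 2*3*0.0399 = 0.2395, grad_y = 2*8*-0.0688 = -1.1007
  x_5 = 0.0399 - 0.1*0.2395 = 0.016
  y_5 = -0.0688 - 0.1*-1.1007 = 0.0413
f(0.016, 0.0413) = 3*0.016^2 + 8*0.0413^2 = 0.0144


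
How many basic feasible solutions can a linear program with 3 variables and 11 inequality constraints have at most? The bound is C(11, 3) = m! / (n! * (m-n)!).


Each vertex corresponds to some choice of n active constraints out of m, so the number of vertices is at most C(m, n) = m! / (n!(m-n)!).
m = 11, n = 3
Numerator: 11 * 10 * 9
Denominator: 3! = 6
C(11, 3) = 165


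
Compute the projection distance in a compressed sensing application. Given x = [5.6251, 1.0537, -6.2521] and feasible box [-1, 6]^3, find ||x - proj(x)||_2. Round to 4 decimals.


Project each component onto [-1, 6].
clip(5.6251) = 5.6251, clip(1.0537) = 1.0537, clip(-6.2521) = -1.0
Projection = [5.6251, 1.0537, -1.0]
Squared diffs: [0.0, 0.0, 27.5846]
Distance = sqrt(27.5846) = 5.2521


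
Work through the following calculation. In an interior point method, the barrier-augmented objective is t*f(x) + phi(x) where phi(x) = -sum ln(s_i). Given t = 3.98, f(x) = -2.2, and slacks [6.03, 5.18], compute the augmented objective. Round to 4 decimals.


Step 1: Compute log-barrier.
ln values: [1.7967, 1.6448]
phi = -(1.7967 + 1.6448) = -3.4416
Step 2: Compute augmented objective.
t*f(x) = 3.98*-2.2 = -8.756
Total = -8.756 - 3.4416 = -12.1976


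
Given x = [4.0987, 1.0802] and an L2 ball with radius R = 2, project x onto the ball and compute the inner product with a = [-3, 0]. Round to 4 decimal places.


Step 1: Compute ||x|| (intermediates to 6 decimals).
||x|| = sqrt(4.0987^2 + 1.0802^2) = 4.238652
Step 2: Project.
Since ||x|| > R, scale = R/||x|| = 2/4.238652 = 0.471848, proj(x) = scale * x
proj(x) = [1.933963, 0.50969]
Step 3: Dot product.
a^T * proj(x) = -3*1.933963 + 0*0.50969 = -5.8019


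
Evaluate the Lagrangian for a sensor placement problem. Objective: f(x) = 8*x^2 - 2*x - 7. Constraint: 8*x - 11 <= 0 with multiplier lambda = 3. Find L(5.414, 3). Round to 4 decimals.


Step 1: Evaluate f(x).
f(5.414) = 8*5.414^2 - 2*5.414 - 7 = 216.6632
Step 2: Evaluate g(x).
g(5.414) = 8*5.414 - 11 = 32.312
Step 3: Compute Lagrangian.
L = 216.6632 + 3*32.312 = 313.5992


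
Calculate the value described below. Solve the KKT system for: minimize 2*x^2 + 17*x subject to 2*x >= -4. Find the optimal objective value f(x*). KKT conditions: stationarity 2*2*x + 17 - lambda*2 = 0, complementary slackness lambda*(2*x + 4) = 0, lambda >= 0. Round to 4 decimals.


Step 1: Try lambda = 0 (constraint inactive).
x_unc = -17/(2*2) = -4.25
Check: 2*-4.25 = -8.5 < -4 -- violated!
Step 2: Constraint must be active: 2*x = -4
x* = -4/2 = -2.0
lambda = (2*2*(-2.0) + 17)/2 = 4.5
Step 3: Compute optimal value.
f(x*) = 2*(-2.0)^2 + 17*(-2.0) = -26.0


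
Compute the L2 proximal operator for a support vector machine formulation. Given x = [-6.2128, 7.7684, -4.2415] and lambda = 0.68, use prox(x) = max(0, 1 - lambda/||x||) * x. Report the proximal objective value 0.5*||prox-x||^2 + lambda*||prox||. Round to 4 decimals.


Step 1: Compute ||x||.
||x|| = 10.8138
Step 2: Compute scaling factor.
scale = max(0, 1 - 0.68/10.8138) = 0.9371
Step 3: prox(x) = [-5.8221, 7.2799, -3.9748]
||prox(x)|| = 10.1338
Step 4: Proximal objective.
0.5*||prox-x||^2 = 0.2312
lambda*||prox|| = 6.891
Total = 7.1222


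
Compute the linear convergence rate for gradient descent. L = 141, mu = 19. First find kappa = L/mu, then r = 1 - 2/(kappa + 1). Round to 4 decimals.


Step 1: Compute the condition number.
kappa = L/mu = 141/19 = 7.4211
Step 2: Compute the convergence rate.
r = 1 - 2/(kappa + 1) = 1 - 2*mu/(L + mu) = (L - mu)/(L + mu) = 122/160 = 0.7625


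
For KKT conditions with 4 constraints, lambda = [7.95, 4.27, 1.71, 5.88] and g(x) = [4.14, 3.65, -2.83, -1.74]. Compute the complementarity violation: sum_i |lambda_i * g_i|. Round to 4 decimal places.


KKT complementary slackness check:
lambda_1 * g_1 = 7.95 * 4.14 = 32.913
lambda_2 * g_2 = 4.27 * 3.65 = 15.5855
lambda_3 * g_3 = 1.71 * -2.83 = -4.8393
lambda_4 * g_4 = 5.88 * -1.74 = -10.2312
Total violation = 32.913 + 15.5855 + 4.8393 + 10.2312 = 63.569


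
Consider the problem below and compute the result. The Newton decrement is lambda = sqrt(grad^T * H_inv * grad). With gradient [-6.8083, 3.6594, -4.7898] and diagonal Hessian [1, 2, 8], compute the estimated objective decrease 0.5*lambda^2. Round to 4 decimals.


Step 1: H is diagonal, so H^(-1) * g = [-6.8083, 1.8297, -0.5987].
Step 2: g^T H^(-1) g = sum_i g_i^2 / H_ii
  = (-6.8083)^2/1 + (3.6594)^2/2 + (-4.7898)^2/8
  = 46.3529 + 6.6956 + 2.8678 = 55.9163
Step 3: Objective decrease = 0.5 * g^T H^(-1) g = 27.9582
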